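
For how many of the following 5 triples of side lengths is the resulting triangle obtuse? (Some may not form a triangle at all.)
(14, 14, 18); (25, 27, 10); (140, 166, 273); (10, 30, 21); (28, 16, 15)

(14,14,18): 14²+14² = 392 > 324 = 18² → acute
(25,27,10): 10²+25² = 725 < 729 = 27² → obtuse
(140,166,273): 140²+166² = 47156 < 74529 = 273² → obtuse
(10,30,21): 10²+21² = 541 < 900 = 30² → obtuse
(28,16,15): 15²+16² = 481 < 784 = 28² → obtuse
4 of the 5 are obtuse.

4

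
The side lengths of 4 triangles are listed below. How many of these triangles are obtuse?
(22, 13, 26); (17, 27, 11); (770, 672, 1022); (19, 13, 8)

(22,13,26): 13²+22² = 653 < 676 = 26² → obtuse
(17,27,11): 11²+17² = 410 < 729 = 27² → obtuse
(770,672,1022): 672²+770² = 1044484 = 1022² → right
(19,13,8): 8²+13² = 233 < 361 = 19² → obtuse
3 of the 4 are obtuse.

3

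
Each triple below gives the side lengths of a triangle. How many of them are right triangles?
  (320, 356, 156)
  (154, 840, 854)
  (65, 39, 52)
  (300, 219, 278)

3

(320,356,156): 156²+320² = 126736 = 356² → right
(154,840,854): 154²+840² = 729316 = 854² → right
(65,39,52): 39²+52² = 4225 = 65² → right
(300,219,278): 219²+278² = 125245 > 90000 = 300² → acute
3 of the 4 are right.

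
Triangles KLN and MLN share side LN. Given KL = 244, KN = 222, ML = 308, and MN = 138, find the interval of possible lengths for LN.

From triangle KLN: |244 − 222| < LN < 244 + 222, i.e. 22 < LN < 466.
From triangle MLN: 170 < LN < 446.
Both must hold, so LN lies in the intersection.

170 < LN < 446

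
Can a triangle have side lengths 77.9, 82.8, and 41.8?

The longest side is 82.8, and the other two sum to 119.7.
Since 119.7 > 82.8, the triangle inequality holds.

Yes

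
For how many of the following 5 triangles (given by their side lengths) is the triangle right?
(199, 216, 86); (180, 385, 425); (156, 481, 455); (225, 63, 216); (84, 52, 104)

(199,216,86): 86²+199² = 46997 > 46656 = 216² → acute
(180,385,425): 180²+385² = 180625 = 425² → right
(156,481,455): 156²+455² = 231361 = 481² → right
(225,63,216): 63²+216² = 50625 = 225² → right
(84,52,104): 52²+84² = 9760 < 10816 = 104² → obtuse
3 of the 5 are right.

3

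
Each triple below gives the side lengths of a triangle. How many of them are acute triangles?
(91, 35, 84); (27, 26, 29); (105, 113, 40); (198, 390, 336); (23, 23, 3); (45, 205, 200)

(91,35,84): 35²+84² = 8281 = 91² → right
(27,26,29): 26²+27² = 1405 > 841 = 29² → acute
(105,113,40): 40²+105² = 12625 < 12769 = 113² → obtuse
(198,390,336): 198²+336² = 152100 = 390² → right
(23,23,3): 3²+23² = 538 > 529 = 23² → acute
(45,205,200): 45²+200² = 42025 = 205² → right
2 of the 6 are acute.

2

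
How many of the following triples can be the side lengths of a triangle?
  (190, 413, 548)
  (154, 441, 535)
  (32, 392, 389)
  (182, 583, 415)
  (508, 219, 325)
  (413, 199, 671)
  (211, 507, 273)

(190,413,548): 190+413 > 548 → valid
(154,441,535): 154+441 > 535 → valid
(32,389,392): 32+389 > 392 → valid
(182,415,583): 182+415 > 583 → valid
(219,325,508): 219+325 > 508 → valid
(199,413,671): 199+413 ≤ 671 → not valid
(211,273,507): 211+273 ≤ 507 → not valid
5 of the 7 triples form a triangle.

5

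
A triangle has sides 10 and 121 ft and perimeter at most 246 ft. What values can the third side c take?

111 < c ≤ 115

Triangle inequality alone gives 111 < c < 131.
The perimeter condition gives c ≤ 246 − 10 − 121 = 115.
Intersecting the two: 111 < c ≤ 115.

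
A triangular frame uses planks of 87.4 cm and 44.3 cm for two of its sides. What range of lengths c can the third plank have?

43.1 < c < 131.7 (cm)

By the triangle inequality, c must be less than 87.4 + 44.3 = 131.7 and greater than |87.4 − 44.3| = 43.1.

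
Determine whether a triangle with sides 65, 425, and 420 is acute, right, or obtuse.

Compare the square of the longest side to the sum of squares of the other two: 65² + 420² = 180625 = 425².

right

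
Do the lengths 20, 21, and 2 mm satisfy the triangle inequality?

The longest side is 21, and the other two sum to 22.
Since 22 > 21, the triangle inequality holds.

Yes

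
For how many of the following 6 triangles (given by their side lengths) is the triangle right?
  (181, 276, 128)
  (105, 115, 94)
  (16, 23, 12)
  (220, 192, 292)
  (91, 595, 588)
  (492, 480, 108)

3

(181,276,128): 128²+181² = 49145 < 76176 = 276² → obtuse
(105,115,94): 94²+105² = 19861 > 13225 = 115² → acute
(16,23,12): 12²+16² = 400 < 529 = 23² → obtuse
(220,192,292): 192²+220² = 85264 = 292² → right
(91,595,588): 91²+588² = 354025 = 595² → right
(492,480,108): 108²+480² = 242064 = 492² → right
3 of the 6 are right.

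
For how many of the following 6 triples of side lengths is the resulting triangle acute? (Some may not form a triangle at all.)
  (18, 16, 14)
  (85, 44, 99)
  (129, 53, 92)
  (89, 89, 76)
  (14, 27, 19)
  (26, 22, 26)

3

(18,16,14): 14²+16² = 452 > 324 = 18² → acute
(85,44,99): 44²+85² = 9161 < 9801 = 99² → obtuse
(129,53,92): 53²+92² = 11273 < 16641 = 129² → obtuse
(89,89,76): 76²+89² = 13697 > 7921 = 89² → acute
(14,27,19): 14²+19² = 557 < 729 = 27² → obtuse
(26,22,26): 22²+26² = 1160 > 676 = 26² → acute
3 of the 6 are acute.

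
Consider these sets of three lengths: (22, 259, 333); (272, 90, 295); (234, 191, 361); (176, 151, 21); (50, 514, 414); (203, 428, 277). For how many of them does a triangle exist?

3

(22,259,333): 22+259 ≤ 333 → not valid
(90,272,295): 90+272 > 295 → valid
(191,234,361): 191+234 > 361 → valid
(21,151,176): 21+151 ≤ 176 → not valid
(50,414,514): 50+414 ≤ 514 → not valid
(203,277,428): 203+277 > 428 → valid
3 of the 6 triples form a triangle.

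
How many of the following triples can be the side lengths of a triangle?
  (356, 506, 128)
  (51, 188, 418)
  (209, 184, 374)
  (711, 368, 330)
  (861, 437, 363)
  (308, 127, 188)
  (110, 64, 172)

(128,356,506): 128+356 ≤ 506 → not valid
(51,188,418): 51+188 ≤ 418 → not valid
(184,209,374): 184+209 > 374 → valid
(330,368,711): 330+368 ≤ 711 → not valid
(363,437,861): 363+437 ≤ 861 → not valid
(127,188,308): 127+188 > 308 → valid
(64,110,172): 64+110 > 172 → valid
3 of the 7 triples form a triangle.

3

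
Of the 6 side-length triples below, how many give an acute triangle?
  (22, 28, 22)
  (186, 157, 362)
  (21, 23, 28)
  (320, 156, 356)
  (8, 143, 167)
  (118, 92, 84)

(22,28,22): 22²+22² = 968 > 784 = 28² → acute
(186,157,362): 157+186 ≤ 362, not a triangle
(21,23,28): 21²+23² = 970 > 784 = 28² → acute
(320,156,356): 156²+320² = 126736 = 356² → right
(8,143,167): 8+143 ≤ 167, not a triangle
(118,92,84): 84²+92² = 15520 > 13924 = 118² → acute
3 of the 6 are acute.

3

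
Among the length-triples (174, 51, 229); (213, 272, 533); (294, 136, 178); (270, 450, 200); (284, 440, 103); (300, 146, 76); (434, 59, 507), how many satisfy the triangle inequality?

(51,174,229): 51+174 ≤ 229 → not valid
(213,272,533): 213+272 ≤ 533 → not valid
(136,178,294): 136+178 > 294 → valid
(200,270,450): 200+270 > 450 → valid
(103,284,440): 103+284 ≤ 440 → not valid
(76,146,300): 76+146 ≤ 300 → not valid
(59,434,507): 59+434 ≤ 507 → not valid
2 of the 7 triples form a triangle.

2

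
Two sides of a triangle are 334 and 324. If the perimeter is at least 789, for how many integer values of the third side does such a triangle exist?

527

Triangle inequality: 10 < x < 658. Perimeter ≥ 789 gives x ≥ 789 − 334 − 324 = 131.
So 131 ≤ x < 658; integers 131 through 657: 527 values.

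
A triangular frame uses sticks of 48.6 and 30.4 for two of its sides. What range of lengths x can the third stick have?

By the triangle inequality, x must be less than 48.6 + 30.4 = 79.0 and greater than |48.6 − 30.4| = 18.2.

18.2 < x < 79.0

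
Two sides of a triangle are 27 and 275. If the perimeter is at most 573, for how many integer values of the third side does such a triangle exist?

23

Triangle inequality: 248 < x < 302. Perimeter ≤ 573 gives x ≤ 573 − 27 − 275 = 271.
So 248 < x ≤ 271; integers 249 through 271: 23 values.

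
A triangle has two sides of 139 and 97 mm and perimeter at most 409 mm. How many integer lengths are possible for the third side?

Triangle inequality: 42 < x < 236. Perimeter ≤ 409 gives x ≤ 409 − 139 − 97 = 173.
So 42 < x ≤ 173; integers 43 through 173: 131 values.

131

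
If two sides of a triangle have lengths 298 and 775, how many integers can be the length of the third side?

The third side lies in the open interval (477, 1073).
Integers from 478 to 1072 inclusive: 1072 − 478 + 1 = 595.

595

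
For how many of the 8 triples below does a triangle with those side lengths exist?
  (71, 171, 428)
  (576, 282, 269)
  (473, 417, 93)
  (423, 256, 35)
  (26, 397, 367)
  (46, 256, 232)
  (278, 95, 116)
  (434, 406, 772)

(71,171,428): 71+171 ≤ 428 → not valid
(269,282,576): 269+282 ≤ 576 → not valid
(93,417,473): 93+417 > 473 → valid
(35,256,423): 35+256 ≤ 423 → not valid
(26,367,397): 26+367 ≤ 397 → not valid
(46,232,256): 46+232 > 256 → valid
(95,116,278): 95+116 ≤ 278 → not valid
(406,434,772): 406+434 > 772 → valid
3 of the 8 triples form a triangle.

3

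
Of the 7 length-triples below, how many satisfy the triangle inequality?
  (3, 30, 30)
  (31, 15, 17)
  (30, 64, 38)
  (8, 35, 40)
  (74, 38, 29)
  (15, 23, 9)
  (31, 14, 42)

6

(3,30,30): 3+30 > 30 → valid
(15,17,31): 15+17 > 31 → valid
(30,38,64): 30+38 > 64 → valid
(8,35,40): 8+35 > 40 → valid
(29,38,74): 29+38 ≤ 74 → not valid
(9,15,23): 9+15 > 23 → valid
(14,31,42): 14+31 > 42 → valid
6 of the 7 triples form a triangle.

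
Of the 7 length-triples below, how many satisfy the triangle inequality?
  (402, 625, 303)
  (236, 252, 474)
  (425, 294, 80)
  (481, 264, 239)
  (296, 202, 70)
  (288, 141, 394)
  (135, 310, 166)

4

(303,402,625): 303+402 > 625 → valid
(236,252,474): 236+252 > 474 → valid
(80,294,425): 80+294 ≤ 425 → not valid
(239,264,481): 239+264 > 481 → valid
(70,202,296): 70+202 ≤ 296 → not valid
(141,288,394): 141+288 > 394 → valid
(135,166,310): 135+166 ≤ 310 → not valid
4 of the 7 triples form a triangle.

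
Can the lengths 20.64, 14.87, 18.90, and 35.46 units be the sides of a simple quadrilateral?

A quadrilateral exists iff every side is shorter than the sum of the others — equivalently, the longest side is less than the sum of the rest.
Longest side 35.46 < 54.41 (sum of the remaining 3), so yes.

Yes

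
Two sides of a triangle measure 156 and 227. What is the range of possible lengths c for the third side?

71 < c < 383

By the triangle inequality, c must be less than 156 + 227 = 383 and greater than |156 − 227| = 71.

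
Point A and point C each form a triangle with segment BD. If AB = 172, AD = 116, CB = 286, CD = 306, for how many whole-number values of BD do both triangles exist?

From triangle ABD: 56 < BD < 288.
From triangle CBD: 20 < BD < 592.
Intersection: 56 < BD < 288, so integers 57 through 287: 231 values.

231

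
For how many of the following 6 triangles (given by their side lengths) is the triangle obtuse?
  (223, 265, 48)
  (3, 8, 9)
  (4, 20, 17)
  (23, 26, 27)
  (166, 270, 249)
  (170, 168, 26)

3

(223,265,48): 48²+223² = 52033 < 70225 = 265² → obtuse
(3,8,9): 3²+8² = 73 < 81 = 9² → obtuse
(4,20,17): 4²+17² = 305 < 400 = 20² → obtuse
(23,26,27): 23²+26² = 1205 > 729 = 27² → acute
(166,270,249): 166²+249² = 89557 > 72900 = 270² → acute
(170,168,26): 26²+168² = 28900 = 170² → right
3 of the 6 are obtuse.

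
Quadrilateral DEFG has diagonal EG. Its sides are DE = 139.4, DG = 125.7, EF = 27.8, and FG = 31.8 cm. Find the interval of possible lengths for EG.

From triangle DEG: |139.4 − 125.7| < EG < 139.4 + 125.7, i.e. 13.7 < EG < 265.1.
From triangle FEG: 4.0 < EG < 59.6.
Both must hold, so EG lies in the intersection.

13.7 < EG < 59.6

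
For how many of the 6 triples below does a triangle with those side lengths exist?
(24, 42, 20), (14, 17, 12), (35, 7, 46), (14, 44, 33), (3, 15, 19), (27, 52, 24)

(20,24,42): 20+24 > 42 → valid
(12,14,17): 12+14 > 17 → valid
(7,35,46): 7+35 ≤ 46 → not valid
(14,33,44): 14+33 > 44 → valid
(3,15,19): 3+15 ≤ 19 → not valid
(24,27,52): 24+27 ≤ 52 → not valid
3 of the 6 triples form a triangle.

3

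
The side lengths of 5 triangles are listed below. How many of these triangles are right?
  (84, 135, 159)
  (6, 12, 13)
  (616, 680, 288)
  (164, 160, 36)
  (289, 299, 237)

3

(84,135,159): 84²+135² = 25281 = 159² → right
(6,12,13): 6²+12² = 180 > 169 = 13² → acute
(616,680,288): 288²+616² = 462400 = 680² → right
(164,160,36): 36²+160² = 26896 = 164² → right
(289,299,237): 237²+289² = 139690 > 89401 = 299² → acute
3 of the 5 are right.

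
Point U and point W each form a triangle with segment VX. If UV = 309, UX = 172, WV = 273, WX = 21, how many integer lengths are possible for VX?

41

From triangle UVX: 137 < VX < 481.
From triangle WVX: 252 < VX < 294.
Intersection: 252 < VX < 294, so integers 253 through 293: 41 values.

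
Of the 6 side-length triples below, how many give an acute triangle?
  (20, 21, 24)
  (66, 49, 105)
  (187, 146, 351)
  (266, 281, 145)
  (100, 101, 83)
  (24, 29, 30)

(20,21,24): 20²+21² = 841 > 576 = 24² → acute
(66,49,105): 49²+66² = 6757 < 11025 = 105² → obtuse
(187,146,351): 146+187 ≤ 351, not a triangle
(266,281,145): 145²+266² = 91781 > 78961 = 281² → acute
(100,101,83): 83²+100² = 16889 > 10201 = 101² → acute
(24,29,30): 24²+29² = 1417 > 900 = 30² → acute
4 of the 6 are acute.

4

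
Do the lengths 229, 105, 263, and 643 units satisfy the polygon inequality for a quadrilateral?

For a quadrilateral, each side must be shorter than the sum of the others.
Here the longest side is 643, but the remaining 3 sides sum to only 597.

No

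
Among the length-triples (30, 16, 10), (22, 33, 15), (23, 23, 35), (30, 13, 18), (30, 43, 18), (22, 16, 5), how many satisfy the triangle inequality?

(10,16,30): 10+16 ≤ 30 → not valid
(15,22,33): 15+22 > 33 → valid
(23,23,35): 23+23 > 35 → valid
(13,18,30): 13+18 > 30 → valid
(18,30,43): 18+30 > 43 → valid
(5,16,22): 5+16 ≤ 22 → not valid
4 of the 6 triples form a triangle.

4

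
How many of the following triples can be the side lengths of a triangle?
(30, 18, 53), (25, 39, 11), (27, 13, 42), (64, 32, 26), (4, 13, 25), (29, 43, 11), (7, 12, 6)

1

(18,30,53): 18+30 ≤ 53 → not valid
(11,25,39): 11+25 ≤ 39 → not valid
(13,27,42): 13+27 ≤ 42 → not valid
(26,32,64): 26+32 ≤ 64 → not valid
(4,13,25): 4+13 ≤ 25 → not valid
(11,29,43): 11+29 ≤ 43 → not valid
(6,7,12): 6+7 > 12 → valid
1 of the 7 triples forms a triangle.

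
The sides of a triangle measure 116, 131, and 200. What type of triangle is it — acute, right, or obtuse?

obtuse

Compare the square of the longest side to the sum of squares of the other two: 116² + 131² = 30617 < 40000 = 200².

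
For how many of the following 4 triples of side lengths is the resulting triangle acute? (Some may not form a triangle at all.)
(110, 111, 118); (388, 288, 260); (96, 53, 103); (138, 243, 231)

3

(110,111,118): 110²+111² = 24421 > 13924 = 118² → acute
(388,288,260): 260²+288² = 150544 = 388² → right
(96,53,103): 53²+96² = 12025 > 10609 = 103² → acute
(138,243,231): 138²+231² = 72405 > 59049 = 243² → acute
3 of the 4 are acute.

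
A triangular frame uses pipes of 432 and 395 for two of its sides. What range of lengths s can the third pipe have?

By the triangle inequality, s must be less than 432 + 395 = 827 and greater than |432 − 395| = 37.

37 < s < 827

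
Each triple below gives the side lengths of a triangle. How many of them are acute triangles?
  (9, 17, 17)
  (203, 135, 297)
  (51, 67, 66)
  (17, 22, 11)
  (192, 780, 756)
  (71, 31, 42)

(9,17,17): 9²+17² = 370 > 289 = 17² → acute
(203,135,297): 135²+203² = 59434 < 88209 = 297² → obtuse
(51,67,66): 51²+66² = 6957 > 4489 = 67² → acute
(17,22,11): 11²+17² = 410 < 484 = 22² → obtuse
(192,780,756): 192²+756² = 608400 = 780² → right
(71,31,42): 31²+42² = 2725 < 5041 = 71² → obtuse
2 of the 6 are acute.

2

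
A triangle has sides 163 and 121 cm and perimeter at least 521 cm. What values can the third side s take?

Triangle inequality alone gives 42 < s < 284.
The perimeter condition gives s ≥ 521 − 163 − 121 = 237.
Intersecting the two: 237 ≤ s < 284.

237 ≤ s < 284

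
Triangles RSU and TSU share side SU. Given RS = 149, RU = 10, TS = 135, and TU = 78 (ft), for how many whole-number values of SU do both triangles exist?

From triangle RSU: 139 < SU < 159.
From triangle TSU: 57 < SU < 213.
Intersection: 139 < SU < 159, so integers 140 through 158: 19 values.

19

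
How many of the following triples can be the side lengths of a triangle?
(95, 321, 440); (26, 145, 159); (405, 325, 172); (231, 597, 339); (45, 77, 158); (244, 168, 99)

3

(95,321,440): 95+321 ≤ 440 → not valid
(26,145,159): 26+145 > 159 → valid
(172,325,405): 172+325 > 405 → valid
(231,339,597): 231+339 ≤ 597 → not valid
(45,77,158): 45+77 ≤ 158 → not valid
(99,168,244): 99+168 > 244 → valid
3 of the 6 triples form a triangle.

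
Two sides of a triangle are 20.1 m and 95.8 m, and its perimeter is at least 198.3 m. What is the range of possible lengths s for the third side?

82.4 ≤ s < 115.9

Triangle inequality alone gives 75.7 < s < 115.9.
The perimeter condition gives s ≥ 198.3 − 20.1 − 95.8 = 82.4.
Intersecting the two: 82.4 ≤ s < 115.9.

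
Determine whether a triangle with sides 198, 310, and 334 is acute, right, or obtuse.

acute

Compare the square of the longest side to the sum of squares of the other two: 198² + 310² = 135304 > 111556 = 334².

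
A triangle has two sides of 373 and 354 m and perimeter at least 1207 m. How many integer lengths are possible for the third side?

247

Triangle inequality: 19 < x < 727. Perimeter ≥ 1207 gives x ≥ 1207 − 373 − 354 = 480.
So 480 ≤ x < 727; integers 480 through 726: 247 values.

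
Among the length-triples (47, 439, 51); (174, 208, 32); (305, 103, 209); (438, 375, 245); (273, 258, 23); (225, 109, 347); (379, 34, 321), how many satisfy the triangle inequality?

(47,51,439): 47+51 ≤ 439 → not valid
(32,174,208): 32+174 ≤ 208 → not valid
(103,209,305): 103+209 > 305 → valid
(245,375,438): 245+375 > 438 → valid
(23,258,273): 23+258 > 273 → valid
(109,225,347): 109+225 ≤ 347 → not valid
(34,321,379): 34+321 ≤ 379 → not valid
3 of the 7 triples form a triangle.

3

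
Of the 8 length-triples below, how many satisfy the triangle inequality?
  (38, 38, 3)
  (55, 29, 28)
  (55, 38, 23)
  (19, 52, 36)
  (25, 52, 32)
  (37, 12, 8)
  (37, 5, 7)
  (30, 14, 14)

5

(3,38,38): 3+38 > 38 → valid
(28,29,55): 28+29 > 55 → valid
(23,38,55): 23+38 > 55 → valid
(19,36,52): 19+36 > 52 → valid
(25,32,52): 25+32 > 52 → valid
(8,12,37): 8+12 ≤ 37 → not valid
(5,7,37): 5+7 ≤ 37 → not valid
(14,14,30): 14+14 ≤ 30 → not valid
5 of the 8 triples form a triangle.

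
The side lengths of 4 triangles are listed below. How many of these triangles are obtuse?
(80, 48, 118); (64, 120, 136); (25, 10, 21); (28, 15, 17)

3

(80,48,118): 48²+80² = 8704 < 13924 = 118² → obtuse
(64,120,136): 64²+120² = 18496 = 136² → right
(25,10,21): 10²+21² = 541 < 625 = 25² → obtuse
(28,15,17): 15²+17² = 514 < 784 = 28² → obtuse
3 of the 4 are obtuse.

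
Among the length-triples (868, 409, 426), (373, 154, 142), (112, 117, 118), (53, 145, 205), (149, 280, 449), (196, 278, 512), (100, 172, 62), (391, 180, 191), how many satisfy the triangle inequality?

(409,426,868): 409+426 ≤ 868 → not valid
(142,154,373): 142+154 ≤ 373 → not valid
(112,117,118): 112+117 > 118 → valid
(53,145,205): 53+145 ≤ 205 → not valid
(149,280,449): 149+280 ≤ 449 → not valid
(196,278,512): 196+278 ≤ 512 → not valid
(62,100,172): 62+100 ≤ 172 → not valid
(180,191,391): 180+191 ≤ 391 → not valid
1 of the 8 triples forms a triangle.

1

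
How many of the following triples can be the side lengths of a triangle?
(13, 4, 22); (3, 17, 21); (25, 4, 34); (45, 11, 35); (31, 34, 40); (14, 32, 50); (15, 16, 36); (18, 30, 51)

(4,13,22): 4+13 ≤ 22 → not valid
(3,17,21): 3+17 ≤ 21 → not valid
(4,25,34): 4+25 ≤ 34 → not valid
(11,35,45): 11+35 > 45 → valid
(31,34,40): 31+34 > 40 → valid
(14,32,50): 14+32 ≤ 50 → not valid
(15,16,36): 15+16 ≤ 36 → not valid
(18,30,51): 18+30 ≤ 51 → not valid
2 of the 8 triples form a triangle.

2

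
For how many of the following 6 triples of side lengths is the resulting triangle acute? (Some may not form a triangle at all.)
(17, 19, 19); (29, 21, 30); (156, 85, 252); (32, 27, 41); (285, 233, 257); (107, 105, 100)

5

(17,19,19): 17²+19² = 650 > 361 = 19² → acute
(29,21,30): 21²+29² = 1282 > 900 = 30² → acute
(156,85,252): 85+156 ≤ 252, not a triangle
(32,27,41): 27²+32² = 1753 > 1681 = 41² → acute
(285,233,257): 233²+257² = 120338 > 81225 = 285² → acute
(107,105,100): 100²+105² = 21025 > 11449 = 107² → acute
5 of the 6 are acute.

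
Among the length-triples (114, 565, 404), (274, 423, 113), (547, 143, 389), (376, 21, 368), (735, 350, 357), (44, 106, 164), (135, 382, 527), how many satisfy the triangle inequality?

1

(114,404,565): 114+404 ≤ 565 → not valid
(113,274,423): 113+274 ≤ 423 → not valid
(143,389,547): 143+389 ≤ 547 → not valid
(21,368,376): 21+368 > 376 → valid
(350,357,735): 350+357 ≤ 735 → not valid
(44,106,164): 44+106 ≤ 164 → not valid
(135,382,527): 135+382 ≤ 527 → not valid
1 of the 7 triples forms a triangle.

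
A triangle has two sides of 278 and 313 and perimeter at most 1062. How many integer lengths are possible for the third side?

Triangle inequality: 35 < x < 591. Perimeter ≤ 1062 gives x ≤ 1062 − 278 − 313 = 471.
So 35 < x ≤ 471; integers 36 through 471: 436 values.

436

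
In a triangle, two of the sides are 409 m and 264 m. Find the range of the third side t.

145 < t < 673

By the triangle inequality, t must be less than 409 + 264 = 673 and greater than |409 − 264| = 145.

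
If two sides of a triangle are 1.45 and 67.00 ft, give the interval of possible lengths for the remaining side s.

65.55 < s < 68.45

By the triangle inequality, s must be less than 1.45 + 67.00 = 68.45 and greater than |1.45 − 67.00| = 65.55.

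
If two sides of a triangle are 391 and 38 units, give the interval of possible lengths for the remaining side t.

353 < t < 429 (units)

By the triangle inequality, t must be less than 391 + 38 = 429 and greater than |391 − 38| = 353.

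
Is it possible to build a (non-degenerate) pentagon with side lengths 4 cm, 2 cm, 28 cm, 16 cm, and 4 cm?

For a pentagon, each side must be shorter than the sum of the others.
Here the longest side is 28, but the remaining 4 sides sum to only 26.

No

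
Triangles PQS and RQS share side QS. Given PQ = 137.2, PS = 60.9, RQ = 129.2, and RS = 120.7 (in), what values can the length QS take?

76.3 < QS < 198.1

From triangle PQS: |137.2 − 60.9| < QS < 137.2 + 60.9, i.e. 76.3 < QS < 198.1.
From triangle RQS: 8.5 < QS < 249.9.
Both must hold, so QS lies in the intersection.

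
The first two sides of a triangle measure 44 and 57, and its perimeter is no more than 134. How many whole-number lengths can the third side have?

Triangle inequality: 13 < x < 101. Perimeter ≤ 134 gives x ≤ 134 − 44 − 57 = 33.
So 13 < x ≤ 33; integers 14 through 33: 20 values.

20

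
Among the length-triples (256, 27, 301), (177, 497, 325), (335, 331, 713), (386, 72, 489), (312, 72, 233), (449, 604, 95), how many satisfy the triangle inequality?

1

(27,256,301): 27+256 ≤ 301 → not valid
(177,325,497): 177+325 > 497 → valid
(331,335,713): 331+335 ≤ 713 → not valid
(72,386,489): 72+386 ≤ 489 → not valid
(72,233,312): 72+233 ≤ 312 → not valid
(95,449,604): 95+449 ≤ 604 → not valid
1 of the 6 triples forms a triangle.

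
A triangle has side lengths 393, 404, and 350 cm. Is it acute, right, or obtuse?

Compare the square of the longest side to the sum of squares of the other two: 350² + 393² = 276949 > 163216 = 404².

acute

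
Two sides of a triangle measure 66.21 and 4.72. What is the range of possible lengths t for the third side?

By the triangle inequality, t must be less than 66.21 + 4.72 = 70.93 and greater than |66.21 − 4.72| = 61.49.

61.49 < t < 70.93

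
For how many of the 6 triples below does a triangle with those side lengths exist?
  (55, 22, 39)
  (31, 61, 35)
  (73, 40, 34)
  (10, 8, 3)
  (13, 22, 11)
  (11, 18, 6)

5

(22,39,55): 22+39 > 55 → valid
(31,35,61): 31+35 > 61 → valid
(34,40,73): 34+40 > 73 → valid
(3,8,10): 3+8 > 10 → valid
(11,13,22): 11+13 > 22 → valid
(6,11,18): 6+11 ≤ 18 → not valid
5 of the 6 triples form a triangle.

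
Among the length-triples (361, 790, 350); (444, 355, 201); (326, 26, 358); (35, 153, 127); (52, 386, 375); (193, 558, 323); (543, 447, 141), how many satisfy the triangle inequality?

4

(350,361,790): 350+361 ≤ 790 → not valid
(201,355,444): 201+355 > 444 → valid
(26,326,358): 26+326 ≤ 358 → not valid
(35,127,153): 35+127 > 153 → valid
(52,375,386): 52+375 > 386 → valid
(193,323,558): 193+323 ≤ 558 → not valid
(141,447,543): 141+447 > 543 → valid
4 of the 7 triples form a triangle.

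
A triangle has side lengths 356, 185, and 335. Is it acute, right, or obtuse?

Compare the square of the longest side to the sum of squares of the other two: 185² + 335² = 146450 > 126736 = 356².

acute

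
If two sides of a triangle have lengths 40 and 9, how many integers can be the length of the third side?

17

The third side lies in the open interval (31, 49).
Integers from 32 to 48 inclusive: 48 − 32 + 1 = 17.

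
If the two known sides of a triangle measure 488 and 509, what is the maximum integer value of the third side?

The third side must be strictly less than 488 + 509 = 997.
The largest integer below 997 is 996.

996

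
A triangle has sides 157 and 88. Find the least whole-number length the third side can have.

The third side must be strictly greater than |157 − 88| = 69.
The smallest integer above 69 is 70.

70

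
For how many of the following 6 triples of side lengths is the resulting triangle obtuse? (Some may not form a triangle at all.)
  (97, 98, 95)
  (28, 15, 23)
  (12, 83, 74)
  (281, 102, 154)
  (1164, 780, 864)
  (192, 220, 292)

2

(97,98,95): 95²+97² = 18434 > 9604 = 98² → acute
(28,15,23): 15²+23² = 754 < 784 = 28² → obtuse
(12,83,74): 12²+74² = 5620 < 6889 = 83² → obtuse
(281,102,154): 102+154 ≤ 281, not a triangle
(1164,780,864): 780²+864² = 1354896 = 1164² → right
(192,220,292): 192²+220² = 85264 = 292² → right
2 of the 6 are obtuse.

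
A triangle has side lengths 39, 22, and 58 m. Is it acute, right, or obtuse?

obtuse

Compare the square of the longest side to the sum of squares of the other two: 22² + 39² = 2005 < 3364 = 58².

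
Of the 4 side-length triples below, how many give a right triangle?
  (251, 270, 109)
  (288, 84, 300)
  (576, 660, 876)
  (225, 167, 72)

(251,270,109): 109²+251² = 74882 > 72900 = 270² → acute
(288,84,300): 84²+288² = 90000 = 300² → right
(576,660,876): 576²+660² = 767376 = 876² → right
(225,167,72): 72²+167² = 33073 < 50625 = 225² → obtuse
2 of the 4 are right.

2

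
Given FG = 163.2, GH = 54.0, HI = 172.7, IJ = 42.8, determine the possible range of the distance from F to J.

The maximum is all hops collinear in one direction: 163.2 + 54.0 + 172.7 + 42.8 = 432.7.
The longest hop is 172.7; the others sum to 260.0. Since 172.7 ≤ 260.0, the path can fold back on itself completely, so the minimum distance is 0.

0 ≤ FJ ≤ 432.7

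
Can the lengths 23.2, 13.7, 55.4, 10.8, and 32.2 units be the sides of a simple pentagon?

Yes

A pentagon exists iff every side is shorter than the sum of the others — equivalently, the longest side is less than the sum of the rest.
Longest side 55.4 < 79.9 (sum of the remaining 4), so yes.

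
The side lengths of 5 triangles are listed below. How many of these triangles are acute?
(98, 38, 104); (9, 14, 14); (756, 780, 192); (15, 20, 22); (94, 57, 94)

4

(98,38,104): 38²+98² = 11048 > 10816 = 104² → acute
(9,14,14): 9²+14² = 277 > 196 = 14² → acute
(756,780,192): 192²+756² = 608400 = 780² → right
(15,20,22): 15²+20² = 625 > 484 = 22² → acute
(94,57,94): 57²+94² = 12085 > 8836 = 94² → acute
4 of the 5 are acute.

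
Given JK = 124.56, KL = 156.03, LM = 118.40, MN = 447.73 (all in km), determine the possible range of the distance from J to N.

48.74 ≤ JN ≤ 846.72 km

The maximum is all hops collinear in one direction: 124.56 + 156.03 + 118.40 + 447.73 = 846.72.
The longest hop is 447.73; the others sum to 398.99. Folding the others back against it leaves at least 447.73 − 398.99 = 48.74.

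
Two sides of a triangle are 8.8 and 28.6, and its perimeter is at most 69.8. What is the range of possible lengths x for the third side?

19.8 < x ≤ 32.4

Triangle inequality alone gives 19.8 < x < 37.4.
The perimeter condition gives x ≤ 69.8 − 8.8 − 28.6 = 32.4.
Intersecting the two: 19.8 < x ≤ 32.4.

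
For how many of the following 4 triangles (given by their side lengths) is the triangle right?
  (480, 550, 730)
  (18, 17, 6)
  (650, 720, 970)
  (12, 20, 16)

3

(480,550,730): 480²+550² = 532900 = 730² → right
(18,17,6): 6²+17² = 325 > 324 = 18² → acute
(650,720,970): 650²+720² = 940900 = 970² → right
(12,20,16): 12²+16² = 400 = 20² → right
3 of the 4 are right.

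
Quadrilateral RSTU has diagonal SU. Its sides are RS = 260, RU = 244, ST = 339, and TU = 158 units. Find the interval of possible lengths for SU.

181 < SU < 497

From triangle RSU: |260 − 244| < SU < 260 + 244, i.e. 16 < SU < 504.
From triangle TSU: 181 < SU < 497.
Both must hold, so SU lies in the intersection.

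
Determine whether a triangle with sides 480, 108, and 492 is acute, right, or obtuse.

right

Compare the square of the longest side to the sum of squares of the other two: 108² + 480² = 242064 = 492².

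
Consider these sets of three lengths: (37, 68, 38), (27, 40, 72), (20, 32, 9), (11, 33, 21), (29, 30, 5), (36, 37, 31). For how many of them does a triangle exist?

3

(37,38,68): 37+38 > 68 → valid
(27,40,72): 27+40 ≤ 72 → not valid
(9,20,32): 9+20 ≤ 32 → not valid
(11,21,33): 11+21 ≤ 33 → not valid
(5,29,30): 5+29 > 30 → valid
(31,36,37): 31+36 > 37 → valid
3 of the 6 triples form a triangle.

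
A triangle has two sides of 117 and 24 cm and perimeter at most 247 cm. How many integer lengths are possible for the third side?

13

Triangle inequality: 93 < x < 141. Perimeter ≤ 247 gives x ≤ 247 − 117 − 24 = 106.
So 93 < x ≤ 106; integers 94 through 106: 13 values.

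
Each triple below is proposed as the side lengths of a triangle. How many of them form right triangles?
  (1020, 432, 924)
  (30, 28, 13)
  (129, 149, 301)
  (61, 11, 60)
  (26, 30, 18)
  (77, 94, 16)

(1020,432,924): 432²+924² = 1040400 = 1020² → right
(30,28,13): 13²+28² = 953 > 900 = 30² → acute
(129,149,301): 129+149 ≤ 301, not a triangle
(61,11,60): 11²+60² = 3721 = 61² → right
(26,30,18): 18²+26² = 1000 > 900 = 30² → acute
(77,94,16): 16+77 ≤ 94, not a triangle
2 of the 6 are right.

2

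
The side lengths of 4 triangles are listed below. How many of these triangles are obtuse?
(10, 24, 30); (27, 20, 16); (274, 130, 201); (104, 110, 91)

(10,24,30): 10²+24² = 676 < 900 = 30² → obtuse
(27,20,16): 16²+20² = 656 < 729 = 27² → obtuse
(274,130,201): 130²+201² = 57301 < 75076 = 274² → obtuse
(104,110,91): 91²+104² = 19097 > 12100 = 110² → acute
3 of the 4 are obtuse.

3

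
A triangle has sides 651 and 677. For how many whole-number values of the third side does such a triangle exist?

1301

The third side lies in the open interval (26, 1328).
Integers from 27 to 1327 inclusive: 1327 − 27 + 1 = 1301.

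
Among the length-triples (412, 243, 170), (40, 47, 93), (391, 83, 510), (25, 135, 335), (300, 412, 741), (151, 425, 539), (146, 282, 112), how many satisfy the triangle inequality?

(170,243,412): 170+243 > 412 → valid
(40,47,93): 40+47 ≤ 93 → not valid
(83,391,510): 83+391 ≤ 510 → not valid
(25,135,335): 25+135 ≤ 335 → not valid
(300,412,741): 300+412 ≤ 741 → not valid
(151,425,539): 151+425 > 539 → valid
(112,146,282): 112+146 ≤ 282 → not valid
2 of the 7 triples form a triangle.

2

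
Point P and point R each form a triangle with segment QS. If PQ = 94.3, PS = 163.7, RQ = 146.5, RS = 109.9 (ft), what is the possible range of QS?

69.4 < QS < 256.4

From triangle PQS: |94.3 − 163.7| < QS < 94.3 + 163.7, i.e. 69.4 < QS < 258.0.
From triangle RQS: 36.6 < QS < 256.4.
Both must hold, so QS lies in the intersection.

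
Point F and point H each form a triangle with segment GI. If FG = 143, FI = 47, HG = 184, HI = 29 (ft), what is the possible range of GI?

From triangle FGI: |143 − 47| < GI < 143 + 47, i.e. 96 < GI < 190.
From triangle HGI: 155 < GI < 213.
Both must hold, so GI lies in the intersection.

155 < GI < 190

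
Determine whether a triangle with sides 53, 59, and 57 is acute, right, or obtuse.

Compare the square of the longest side to the sum of squares of the other two: 53² + 57² = 6058 > 3481 = 59².

acute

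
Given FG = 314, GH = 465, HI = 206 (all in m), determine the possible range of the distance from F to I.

0 ≤ FI ≤ 985 m

The maximum is all hops collinear in one direction: 314 + 465 + 206 = 985.
The longest hop is 465; the others sum to 520. Since 465 ≤ 520, the path can fold back on itself completely, so the minimum distance is 0.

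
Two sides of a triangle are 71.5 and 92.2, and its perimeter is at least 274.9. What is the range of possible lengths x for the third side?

111.2 ≤ x < 163.7

Triangle inequality alone gives 20.7 < x < 163.7.
The perimeter condition gives x ≥ 274.9 − 71.5 − 92.2 = 111.2.
Intersecting the two: 111.2 ≤ x < 163.7.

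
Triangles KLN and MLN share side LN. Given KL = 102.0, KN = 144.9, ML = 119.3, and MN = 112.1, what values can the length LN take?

From triangle KLN: |102.0 − 144.9| < LN < 102.0 + 144.9, i.e. 42.9 < LN < 246.9.
From triangle MLN: 7.2 < LN < 231.4.
Both must hold, so LN lies in the intersection.

42.9 < LN < 231.4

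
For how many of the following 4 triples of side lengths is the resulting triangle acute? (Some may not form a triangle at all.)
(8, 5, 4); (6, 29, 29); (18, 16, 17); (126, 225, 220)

3

(8,5,4): 4²+5² = 41 < 64 = 8² → obtuse
(6,29,29): 6²+29² = 877 > 841 = 29² → acute
(18,16,17): 16²+17² = 545 > 324 = 18² → acute
(126,225,220): 126²+220² = 64276 > 50625 = 225² → acute
3 of the 4 are acute.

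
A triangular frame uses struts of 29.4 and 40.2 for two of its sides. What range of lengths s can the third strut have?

10.8 < s < 69.6

By the triangle inequality, s must be less than 29.4 + 40.2 = 69.6 and greater than |29.4 − 40.2| = 10.8.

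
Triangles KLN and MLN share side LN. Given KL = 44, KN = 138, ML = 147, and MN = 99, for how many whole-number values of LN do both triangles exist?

From triangle KLN: 94 < LN < 182.
From triangle MLN: 48 < LN < 246.
Intersection: 94 < LN < 182, so integers 95 through 181: 87 values.

87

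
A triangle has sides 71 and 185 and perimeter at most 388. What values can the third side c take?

114 < c ≤ 132

Triangle inequality alone gives 114 < c < 256.
The perimeter condition gives c ≤ 388 − 71 − 185 = 132.
Intersecting the two: 114 < c ≤ 132.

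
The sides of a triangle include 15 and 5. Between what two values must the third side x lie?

By the triangle inequality, x must be less than 15 + 5 = 20 and greater than |15 − 5| = 10.

10 < x < 20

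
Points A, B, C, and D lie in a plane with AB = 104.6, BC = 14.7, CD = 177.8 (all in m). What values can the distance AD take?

The maximum is all hops collinear in one direction: 104.6 + 14.7 + 177.8 = 297.1.
The longest hop is 177.8; the others sum to 119.3. Folding the others back against it leaves at least 177.8 − 119.3 = 58.5.

58.5 ≤ AD ≤ 297.1 m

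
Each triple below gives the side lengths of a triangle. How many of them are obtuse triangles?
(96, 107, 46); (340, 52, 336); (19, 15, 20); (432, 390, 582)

1

(96,107,46): 46²+96² = 11332 < 11449 = 107² → obtuse
(340,52,336): 52²+336² = 115600 = 340² → right
(19,15,20): 15²+19² = 586 > 400 = 20² → acute
(432,390,582): 390²+432² = 338724 = 582² → right
1 of the 4 is obtuse.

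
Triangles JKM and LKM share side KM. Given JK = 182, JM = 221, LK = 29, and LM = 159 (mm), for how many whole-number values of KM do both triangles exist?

57

From triangle JKM: 39 < KM < 403.
From triangle LKM: 130 < KM < 188.
Intersection: 130 < KM < 188, so integers 131 through 187: 57 values.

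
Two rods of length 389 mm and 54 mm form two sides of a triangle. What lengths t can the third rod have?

By the triangle inequality, t must be less than 389 + 54 = 443 and greater than |389 − 54| = 335.

335 < t < 443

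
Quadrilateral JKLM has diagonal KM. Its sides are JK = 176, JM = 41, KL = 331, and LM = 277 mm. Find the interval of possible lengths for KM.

From triangle JKM: |176 − 41| < KM < 176 + 41, i.e. 135 < KM < 217.
From triangle LKM: 54 < KM < 608.
Both must hold, so KM lies in the intersection.

135 < KM < 217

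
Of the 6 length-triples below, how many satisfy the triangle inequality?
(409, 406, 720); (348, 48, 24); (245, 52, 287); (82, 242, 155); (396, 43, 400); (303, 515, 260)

(406,409,720): 406+409 > 720 → valid
(24,48,348): 24+48 ≤ 348 → not valid
(52,245,287): 52+245 > 287 → valid
(82,155,242): 82+155 ≤ 242 → not valid
(43,396,400): 43+396 > 400 → valid
(260,303,515): 260+303 > 515 → valid
4 of the 6 triples form a triangle.

4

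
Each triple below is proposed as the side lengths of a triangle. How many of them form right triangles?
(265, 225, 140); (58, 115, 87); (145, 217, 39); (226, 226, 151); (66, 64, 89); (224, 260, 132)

2

(265,225,140): 140²+225² = 70225 = 265² → right
(58,115,87): 58²+87² = 10933 < 13225 = 115² → obtuse
(145,217,39): 39+145 ≤ 217, not a triangle
(226,226,151): 151²+226² = 73877 > 51076 = 226² → acute
(66,64,89): 64²+66² = 8452 > 7921 = 89² → acute
(224,260,132): 132²+224² = 67600 = 260² → right
2 of the 6 are right.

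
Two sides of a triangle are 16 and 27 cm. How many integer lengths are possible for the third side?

31

The third side lies in the open interval (11, 43).
Integers from 12 to 42 inclusive: 42 − 12 + 1 = 31.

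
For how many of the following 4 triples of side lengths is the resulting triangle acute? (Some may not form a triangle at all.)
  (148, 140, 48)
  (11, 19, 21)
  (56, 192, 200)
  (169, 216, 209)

(148,140,48): 48²+140² = 21904 = 148² → right
(11,19,21): 11²+19² = 482 > 441 = 21² → acute
(56,192,200): 56²+192² = 40000 = 200² → right
(169,216,209): 169²+209² = 72242 > 46656 = 216² → acute
2 of the 4 are acute.

2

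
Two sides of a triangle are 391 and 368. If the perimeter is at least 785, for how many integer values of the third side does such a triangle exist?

Triangle inequality: 23 < x < 759. Perimeter ≥ 785 gives x ≥ 785 − 391 − 368 = 26.
So 26 ≤ x < 759; integers 26 through 758: 733 values.

733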